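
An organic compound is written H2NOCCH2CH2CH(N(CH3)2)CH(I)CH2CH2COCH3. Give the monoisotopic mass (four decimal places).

340.0648

Element totals:
  C: 11
  H: 21
  I: 1
  N: 2
  O: 2
Molecular formula: C11H21IN2O2.
  M = 11(12.0) + 21(1.007825) + 126.904472 + 2(14.003074) + 2(15.994915)
    = 132.000000 + 21.164325 + 126.904472 + 28.006148 + 31.989830 = 340.064775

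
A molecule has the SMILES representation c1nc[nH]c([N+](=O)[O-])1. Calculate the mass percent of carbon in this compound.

Atom tally by fragment:
  imidazole ring core → C:3 H:4 N:2
  (− 1 ring H displaced by substituents)
  + NO2 → N:1 O:2
Element totals:
  C: 3
  H: 3
  N: 3
  O: 2
Molecular formula: C3H3N3O2.
Molar mass = 113.076 g/mol.
Mass from C: 3 × 12.011 = 36.033 g/mol.
%C = 36.033 / 113.076 × 100 = 31.87%.

31.87%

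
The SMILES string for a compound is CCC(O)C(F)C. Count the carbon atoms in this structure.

Atom tally by fragment:
  CH3 → C:1 H:3
  CH2 → C:1 H:2
  CH(OH) → C:1 H:2 O:1
  CH(F) → C:1 H:1 F:1
  CH3 → C:1 H:3
Element totals:
  C: 5
  H: 11
  F: 1
  O: 1

5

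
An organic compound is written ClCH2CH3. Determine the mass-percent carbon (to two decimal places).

Atom tally by fragment:
  ClCH2 → C:1 H:2 Cl:1
  CH3 → C:1 H:3
Element totals:
  C: 2
  H: 5
  Cl: 1
Molecular formula: C2H5Cl.
Molar mass = 64.512 g/mol.
Mass from C: 2 × 12.011 = 24.022 g/mol.
%C = 24.022 / 64.512 × 100 = 37.24%.

37.24%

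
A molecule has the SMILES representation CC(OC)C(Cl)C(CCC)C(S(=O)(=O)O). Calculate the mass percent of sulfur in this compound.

12.39%

Atom tally by fragment:
  CH3 → C:1 H:3
  CH(OCH3) → C:2 H:4 O:1
  CH(Cl) → C:1 H:1 Cl:1
  CH(CH2CH2CH3) → C:4 H:8
  CH2SO3H → C:1 H:3 S:1 O:3
Element totals:
  C: 9
  H: 19
  Cl: 1
  O: 4
  S: 1
Molecular formula: C9H19ClO4S.
Molar mass = 258.757 g/mol.
Mass from S: 1 × 32.06 = 32.060 g/mol.
%S = 32.060 / 258.757 × 100 = 12.39%.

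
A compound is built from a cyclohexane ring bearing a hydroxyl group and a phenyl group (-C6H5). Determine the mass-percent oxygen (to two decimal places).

9.08%

Atom tally by fragment:
  cyclohexane ring core → C:6 H:12
  (− 2 ring H displaced by substituents)
  + OH → O:1 H:1
  + C6H5 → C:6 H:5
Element totals:
  C: 12
  H: 16
  O: 1
Molecular formula: C12H16O.
Molar mass = 176.259 g/mol.
Mass from O: 1 × 15.999 = 15.999 g/mol.
%O = 15.999 / 176.259 × 100 = 9.08%.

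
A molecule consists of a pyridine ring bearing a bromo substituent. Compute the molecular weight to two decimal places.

158.00 g/mol

Atom tally by fragment:
  pyridine ring core → C:5 H:5 N:1
  (− 1 ring H displaced by substituents)
  + Br → Br:1
Element totals:
  C: 5
  H: 4
  Br: 1
  N: 1
Molecular formula: C5H4BrN.
  M = 5(12.011) + 4(1.008) + 79.904 + 14.007
    = 60.055 + 4.032 + 79.904 + 14.007 = 157.998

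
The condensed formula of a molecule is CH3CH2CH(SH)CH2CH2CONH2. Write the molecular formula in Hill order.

C6H13NOS

Atom tally by fragment:
  CH3 → C:1 H:3
  CH2 → C:1 H:2
  CH(SH) → C:1 H:2 S:1
  CH2 → C:1 H:2
  CH2CONH2 → C:2 H:4 O:1 N:1
Element totals:
  C: 6
  H: 13
  N: 1
  O: 1
  S: 1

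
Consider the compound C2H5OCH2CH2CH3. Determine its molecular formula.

Element totals:
  C: 5
  H: 12
  O: 1

C5H12O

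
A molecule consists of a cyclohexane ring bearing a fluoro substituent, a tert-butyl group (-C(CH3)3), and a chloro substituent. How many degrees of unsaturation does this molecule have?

1

Atom tally by fragment:
  cyclohexane ring core → C:6 H:12
  (− 3 ring H displaced by substituents)
  + F → F:1
  + C(CH3)3 → C:4 H:9
  + Cl → Cl:1
Element totals:
  C: 10
  H: 18
  Cl: 1
  F: 1
Molecular formula: C10H18ClF.
DoU = (2C + 2 + N − H − X) / 2 = (2·10 + 2 + 0 − 18 − 2) / 2 = 1.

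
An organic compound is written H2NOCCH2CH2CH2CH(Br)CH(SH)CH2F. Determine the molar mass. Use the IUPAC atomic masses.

Element totals:
  C: 7
  H: 13
  Br: 1
  F: 1
  N: 1
  O: 1
  S: 1
Molecular formula: C7H13BrFNOS.
  M = 7(12.011) + 13(1.008) + 79.904 + 18.998 + 14.007 + 15.999 + 32.06
    = 84.077 + 13.104 + 79.904 + 18.998 + 14.007 + 15.999 + 32.060 = 258.149

258.15 g/mol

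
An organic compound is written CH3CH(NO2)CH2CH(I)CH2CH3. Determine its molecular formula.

Atom tally by fragment:
  CH3 → C:1 H:3
  CH(NO2) → C:1 H:1 N:1 O:2
  CH2 → C:1 H:2
  CH(I) → C:1 H:1 I:1
  CH2 → C:1 H:2
  CH3 → C:1 H:3
Element totals:
  C: 6
  H: 12
  I: 1
  N: 1
  O: 2

C6H12INO2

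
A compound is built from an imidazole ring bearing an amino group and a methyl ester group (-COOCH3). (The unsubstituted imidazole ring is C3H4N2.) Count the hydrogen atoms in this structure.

Atom tally by fragment:
  imidazole ring core → C:3 H:4 N:2
  (− 2 ring H displaced by substituents)
  + NH2 → N:1 H:2
  + COOCH3 → C:2 H:3 O:2
Element totals:
  C: 5
  H: 7
  N: 3
  O: 2

7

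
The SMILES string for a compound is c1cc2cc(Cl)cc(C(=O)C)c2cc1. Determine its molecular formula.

C12H9ClO

Atom tally by fragment:
  naphthalene ring system core → C:10 H:8
  (− 2 ring H displaced by substituents)
  + Cl → Cl:1
  + COCH3 → C:2 H:3 O:1
Element totals:
  C: 12
  H: 9
  Cl: 1
  O: 1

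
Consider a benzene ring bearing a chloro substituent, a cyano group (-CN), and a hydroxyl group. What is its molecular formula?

C7H4ClNO

Atom tally by fragment:
  benzene ring core → C:6 H:6
  (− 3 ring H displaced by substituents)
  + Cl → Cl:1
  + CN → C:1 N:1
  + OH → O:1 H:1
Element totals:
  C: 7
  H: 4
  Cl: 1
  N: 1
  O: 1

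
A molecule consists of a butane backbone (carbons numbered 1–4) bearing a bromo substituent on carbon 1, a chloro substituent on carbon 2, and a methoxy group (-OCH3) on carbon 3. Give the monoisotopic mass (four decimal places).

Atom tally by fragment:
  BrCH2 → C:1 H:2 Br:1
  CH(Cl) → C:1 H:1 Cl:1
  CH(OCH3) → C:2 H:4 O:1
  CH3 → C:1 H:3
Element totals:
  C: 5
  H: 10
  Br: 1
  Cl: 1
  O: 1
Molecular formula: C5H10BrClO.
  M = 5(12.0) + 10(1.007825) + 78.918338 + 34.968853 + 15.994915
    = 60.000000 + 10.078250 + 78.918338 + 34.968853 + 15.994915 = 199.960356

199.9604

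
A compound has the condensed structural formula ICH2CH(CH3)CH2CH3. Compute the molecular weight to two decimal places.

198.05 g/mol

Element totals:
  C: 5
  H: 11
  I: 1
Molecular formula: C5H11I.
  M = 5(12.011) + 11(1.008) + 126.904
    = 60.055 + 11.088 + 126.904 = 198.047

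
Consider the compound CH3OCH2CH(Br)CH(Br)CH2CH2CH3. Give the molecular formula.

Element totals:
  C: 7
  H: 14
  Br: 2
  O: 1

C7H14Br2O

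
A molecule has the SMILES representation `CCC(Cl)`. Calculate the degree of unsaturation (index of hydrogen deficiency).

0

Atom tally by fragment:
  CH3 → C:1 H:3
  CH2 → C:1 H:2
  CH2Cl → C:1 H:2 Cl:1
Element totals:
  C: 3
  H: 7
  Cl: 1
Molecular formula: C3H7Cl.
DoU = (2C + 2 + N − H − X) / 2 = (2·3 + 2 + 0 − 7 − 1) / 2 = 0.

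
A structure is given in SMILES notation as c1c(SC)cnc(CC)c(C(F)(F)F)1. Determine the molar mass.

221.24 g/mol

Atom tally by fragment:
  pyridine ring core → C:5 H:5 N:1
  (− 3 ring H displaced by substituents)
  + SCH3 → C:1 H:3 S:1
  + C2H5 → C:2 H:5
  + CF3 → C:1 F:3
Element totals:
  C: 9
  H: 10
  F: 3
  N: 1
  S: 1
Molecular formula: C9H10F3NS.
  M = 9(12.011) + 10(1.008) + 3(18.998) + 14.007 + 32.06
    = 108.099 + 10.080 + 56.994 + 14.007 + 32.060 = 221.240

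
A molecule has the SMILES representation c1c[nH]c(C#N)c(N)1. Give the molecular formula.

Atom tally by fragment:
  pyrrole ring core → C:4 H:5 N:1
  (− 2 ring H displaced by substituents)
  + CN → C:1 N:1
  + NH2 → N:1 H:2
Element totals:
  C: 5
  H: 5
  N: 3

C5H5N3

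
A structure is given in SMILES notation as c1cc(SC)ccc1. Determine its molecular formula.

Atom tally by fragment:
  benzene ring core → C:6 H:6
  (− 1 ring H displaced by substituents)
  + SCH3 → C:1 H:3 S:1
Element totals:
  C: 7
  H: 8
  S: 1

C7H8S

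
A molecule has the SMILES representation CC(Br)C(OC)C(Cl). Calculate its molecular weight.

Atom tally by fragment:
  CH3 → C:1 H:3
  CH(Br) → C:1 H:1 Br:1
  CH(OCH3) → C:2 H:4 O:1
  CH2Cl → C:1 H:2 Cl:1
Element totals:
  C: 5
  H: 10
  Br: 1
  Cl: 1
  O: 1
Molecular formula: C5H10BrClO.
  M = 5(12.011) + 10(1.008) + 79.904 + 35.45 + 15.999
    = 60.055 + 10.080 + 79.904 + 35.450 + 15.999 = 201.488

201.49 g/mol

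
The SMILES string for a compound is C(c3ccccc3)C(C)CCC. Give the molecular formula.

C12H18

Atom tally by fragment:
  C6H5CH2 → C:7 H:7
  CH(CH3) → C:2 H:4
  CH2 → C:1 H:2
  CH2 → C:1 H:2
  CH3 → C:1 H:3
Element totals:
  C: 12
  H: 18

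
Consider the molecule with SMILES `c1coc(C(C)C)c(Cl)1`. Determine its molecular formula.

C7H9ClO

Atom tally by fragment:
  furan ring core → C:4 H:4 O:1
  (− 2 ring H displaced by substituents)
  + CH(CH3)2 → C:3 H:7
  + Cl → Cl:1
Element totals:
  C: 7
  H: 9
  Cl: 1
  O: 1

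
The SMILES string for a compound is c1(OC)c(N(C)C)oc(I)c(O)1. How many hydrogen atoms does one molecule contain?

10

Atom tally by fragment:
  furan ring core → C:4 H:4 O:1
  (− 4 ring H displaced by substituents)
  + OCH3 → C:1 H:3 O:1
  + N(CH3)2 → N:1 C:2 H:6
  + I → I:1
  + OH → O:1 H:1
Element totals:
  C: 7
  H: 10
  I: 1
  N: 1
  O: 3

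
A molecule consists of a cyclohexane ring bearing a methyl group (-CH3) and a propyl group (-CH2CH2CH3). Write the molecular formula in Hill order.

Atom tally by fragment:
  cyclohexane ring core → C:6 H:12
  (− 2 ring H displaced by substituents)
  + CH3 → C:1 H:3
  + CH2CH2CH3 → C:3 H:7
Element totals:
  C: 10
  H: 20

C10H20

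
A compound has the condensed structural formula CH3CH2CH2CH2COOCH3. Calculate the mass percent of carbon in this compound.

62.04%

Element totals:
  C: 6
  H: 12
  O: 2
Molecular formula: C6H12O2.
Molar mass = 116.160 g/mol.
Mass from C: 6 × 12.011 = 72.066 g/mol.
%C = 72.066 / 116.160 × 100 = 62.04%.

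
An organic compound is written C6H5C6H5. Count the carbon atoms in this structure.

12

Element totals:
  C: 12
  H: 10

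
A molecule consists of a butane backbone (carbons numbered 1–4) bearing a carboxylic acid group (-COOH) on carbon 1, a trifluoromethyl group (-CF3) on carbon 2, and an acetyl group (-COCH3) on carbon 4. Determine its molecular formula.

C8H11F3O3

Atom tally by fragment:
  HOOCCH2 → C:2 H:3 O:2
  CH(CF3) → C:2 H:1 F:3
  CH2 → C:1 H:2
  CH2COCH3 → C:3 H:5 O:1
Element totals:
  C: 8
  H: 11
  F: 3
  O: 3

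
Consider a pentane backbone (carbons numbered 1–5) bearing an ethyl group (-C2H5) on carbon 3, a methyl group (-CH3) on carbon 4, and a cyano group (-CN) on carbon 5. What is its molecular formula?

Atom tally by fragment:
  CH3 → C:1 H:3
  CH2 → C:1 H:2
  CH(C2H5) → C:3 H:6
  CH(CH3) → C:2 H:4
  CH2CN → C:2 H:2 N:1
Element totals:
  C: 9
  H: 17
  N: 1

C9H17N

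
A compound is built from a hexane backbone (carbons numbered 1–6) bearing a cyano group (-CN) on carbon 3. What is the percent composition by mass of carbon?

75.62%

Atom tally by fragment:
  CH3 → C:1 H:3
  CH2 → C:1 H:2
  CH(CN) → C:2 H:1 N:1
  CH2 → C:1 H:2
  CH2 → C:1 H:2
  CH3 → C:1 H:3
Element totals:
  C: 7
  H: 13
  N: 1
Molecular formula: C7H13N.
Molar mass = 111.188 g/mol.
Mass from C: 7 × 12.011 = 84.077 g/mol.
%C = 84.077 / 111.188 × 100 = 75.62%.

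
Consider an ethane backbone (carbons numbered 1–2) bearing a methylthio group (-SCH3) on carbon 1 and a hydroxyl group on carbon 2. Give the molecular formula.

C3H8OS

Atom tally by fragment:
  CH3SCH2 → C:2 H:5 S:1
  CH2OH → C:1 H:3 O:1
Element totals:
  C: 3
  H: 8
  O: 1
  S: 1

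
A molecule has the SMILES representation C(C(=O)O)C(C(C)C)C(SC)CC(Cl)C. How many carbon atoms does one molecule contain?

11

Atom tally by fragment:
  HOOCCH2 → C:2 H:3 O:2
  CH(CH(CH3)2) → C:4 H:8
  CH(SCH3) → C:2 H:4 S:1
  CH2 → C:1 H:2
  CH(Cl) → C:1 H:1 Cl:1
  CH3 → C:1 H:3
Element totals:
  C: 11
  H: 21
  Cl: 1
  O: 2
  S: 1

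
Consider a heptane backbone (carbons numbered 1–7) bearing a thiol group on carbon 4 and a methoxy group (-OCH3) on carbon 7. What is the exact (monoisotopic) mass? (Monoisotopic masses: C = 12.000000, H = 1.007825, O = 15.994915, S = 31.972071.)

162.1078

Atom tally by fragment:
  CH3 → C:1 H:3
  CH2 → C:1 H:2
  CH2 → C:1 H:2
  CH(SH) → C:1 H:2 S:1
  CH2 → C:1 H:2
  CH2 → C:1 H:2
  CH2OCH3 → C:2 H:5 O:1
Element totals:
  C: 8
  H: 18
  O: 1
  S: 1
Molecular formula: C8H18OS.
  M = 8(12.0) + 18(1.007825) + 15.994915 + 31.972071
    = 96.000000 + 18.140850 + 15.994915 + 31.972071 = 162.107836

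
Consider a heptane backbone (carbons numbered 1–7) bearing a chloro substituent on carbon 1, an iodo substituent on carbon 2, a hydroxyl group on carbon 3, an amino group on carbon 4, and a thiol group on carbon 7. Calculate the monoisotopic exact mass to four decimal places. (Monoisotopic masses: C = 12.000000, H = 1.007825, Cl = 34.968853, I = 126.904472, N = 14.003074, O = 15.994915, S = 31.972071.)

322.9608

Atom tally by fragment:
  ClCH2 → C:1 H:2 Cl:1
  CH(I) → C:1 H:1 I:1
  CH(OH) → C:1 H:2 O:1
  CH(NH2) → C:1 H:3 N:1
  CH2 → C:1 H:2
  CH2 → C:1 H:2
  CH2SH → C:1 H:3 S:1
Element totals:
  C: 7
  H: 15
  Cl: 1
  I: 1
  N: 1
  O: 1
  S: 1
Molecular formula: C7H15ClINOS.
  M = 7(12.0) + 15(1.007825) + 34.968853 + 126.904472 + 14.003074 + 15.994915 + 31.972071
    = 84.000000 + 15.117375 + 34.968853 + 126.904472 + 14.003074 + 15.994915 + 31.972071 = 322.960760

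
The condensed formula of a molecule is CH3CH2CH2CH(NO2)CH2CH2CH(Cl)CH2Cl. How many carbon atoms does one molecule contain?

8

Element totals:
  C: 8
  H: 15
  Cl: 2
  N: 1
  O: 2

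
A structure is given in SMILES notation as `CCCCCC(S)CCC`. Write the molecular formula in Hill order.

C9H20S

Atom tally by fragment:
  CH3 → C:1 H:3
  CH2 → C:1 H:2
  CH2 → C:1 H:2
  CH2 → C:1 H:2
  CH2 → C:1 H:2
  CH(SH) → C:1 H:2 S:1
  CH2 → C:1 H:2
  CH2 → C:1 H:2
  CH3 → C:1 H:3
Element totals:
  C: 9
  H: 20
  S: 1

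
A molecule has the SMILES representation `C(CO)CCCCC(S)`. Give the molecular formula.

Atom tally by fragment:
  HOCH2CH2 → C:2 H:5 O:1
  CH2 → C:1 H:2
  CH2 → C:1 H:2
  CH2 → C:1 H:2
  CH2 → C:1 H:2
  CH2SH → C:1 H:3 S:1
Element totals:
  C: 7
  H: 16
  O: 1
  S: 1

C7H16OS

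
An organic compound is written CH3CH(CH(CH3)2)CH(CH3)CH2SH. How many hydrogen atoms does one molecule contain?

18

Atom tally by fragment:
  CH3 → C:1 H:3
  CH(CH(CH3)2) → C:4 H:8
  CH(CH3) → C:2 H:4
  CH2SH → C:1 H:3 S:1
Element totals:
  C: 8
  H: 18
  S: 1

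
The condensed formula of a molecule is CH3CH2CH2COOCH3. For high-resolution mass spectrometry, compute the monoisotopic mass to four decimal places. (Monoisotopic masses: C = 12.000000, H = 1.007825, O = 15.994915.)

Atom tally by fragment:
  CH3 → C:1 H:3
  CH2 → C:1 H:2
  CH2COOCH3 → C:3 H:5 O:2
Element totals:
  C: 5
  H: 10
  O: 2
Molecular formula: C5H10O2.
  M = 5(12.0) + 10(1.007825) + 2(15.994915)
    = 60.000000 + 10.078250 + 31.989830 = 102.068080

102.0681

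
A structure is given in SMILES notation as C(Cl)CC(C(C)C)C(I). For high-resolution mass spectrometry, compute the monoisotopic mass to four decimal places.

259.9829

Atom tally by fragment:
  ClCH2 → C:1 H:2 Cl:1
  CH2 → C:1 H:2
  CH(CH(CH3)2) → C:4 H:8
  CH2I → C:1 H:2 I:1
Element totals:
  C: 7
  H: 14
  Cl: 1
  I: 1
Molecular formula: C7H14ClI.
  M = 7(12.0) + 14(1.007825) + 34.968853 + 126.904472
    = 84.000000 + 14.109550 + 34.968853 + 126.904472 = 259.982875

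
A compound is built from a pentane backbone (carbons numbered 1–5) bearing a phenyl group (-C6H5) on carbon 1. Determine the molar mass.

Atom tally by fragment:
  C6H5CH2 → C:7 H:7
  CH2 → C:1 H:2
  CH2 → C:1 H:2
  CH2 → C:1 H:2
  CH3 → C:1 H:3
Element totals:
  C: 11
  H: 16
Molecular formula: C11H16.
  M = 11(12.011) + 16(1.008)
    = 132.121 + 16.128 = 148.249

148.25 g/mol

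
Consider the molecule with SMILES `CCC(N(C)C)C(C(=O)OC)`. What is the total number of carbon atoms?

Atom tally by fragment:
  CH3 → C:1 H:3
  CH2 → C:1 H:2
  CH(N(CH3)2) → C:3 H:7 N:1
  CH2COOCH3 → C:3 H:5 O:2
Element totals:
  C: 8
  H: 17
  N: 1
  O: 2

8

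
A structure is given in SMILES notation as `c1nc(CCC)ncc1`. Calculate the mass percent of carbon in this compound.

68.82%

Atom tally by fragment:
  pyrimidine ring core → C:4 H:4 N:2
  (− 1 ring H displaced by substituents)
  + CH2CH2CH3 → C:3 H:7
Element totals:
  C: 7
  H: 10
  N: 2
Molecular formula: C7H10N2.
Molar mass = 122.171 g/mol.
Mass from C: 7 × 12.011 = 84.077 g/mol.
%C = 84.077 / 122.171 × 100 = 68.82%.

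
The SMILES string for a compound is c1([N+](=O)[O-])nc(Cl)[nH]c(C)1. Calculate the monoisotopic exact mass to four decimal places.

160.9992

Atom tally by fragment:
  imidazole ring core → C:3 H:4 N:2
  (− 3 ring H displaced by substituents)
  + NO2 → N:1 O:2
  + Cl → Cl:1
  + CH3 → C:1 H:3
Element totals:
  C: 4
  H: 4
  Cl: 1
  N: 3
  O: 2
Molecular formula: C4H4ClN3O2.
  M = 4(12.0) + 4(1.007825) + 34.968853 + 3(14.003074) + 2(15.994915)
    = 48.000000 + 4.031300 + 34.968853 + 42.009222 + 31.989830 = 160.999205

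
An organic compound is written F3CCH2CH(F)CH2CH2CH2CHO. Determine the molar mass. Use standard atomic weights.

Atom tally by fragment:
  F3CCH2 → C:2 H:2 F:3
  CH(F) → C:1 H:1 F:1
  CH2 → C:1 H:2
  CH2 → C:1 H:2
  CH2CHO → C:2 H:3 O:1
Element totals:
  C: 7
  H: 10
  F: 4
  O: 1
Molecular formula: C7H10F4O.
  M = 7(12.011) + 10(1.008) + 4(18.998) + 15.999
    = 84.077 + 10.080 + 75.992 + 15.999 = 186.148

186.15 g/mol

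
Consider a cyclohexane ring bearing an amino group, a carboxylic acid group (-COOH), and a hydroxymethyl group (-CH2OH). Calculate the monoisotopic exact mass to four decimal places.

Atom tally by fragment:
  cyclohexane ring core → C:6 H:12
  (− 3 ring H displaced by substituents)
  + NH2 → N:1 H:2
  + COOH → C:1 H:1 O:2
  + CH2OH → C:1 H:3 O:1
Element totals:
  C: 8
  H: 15
  N: 1
  O: 3
Molecular formula: C8H15NO3.
  M = 8(12.0) + 15(1.007825) + 14.003074 + 3(15.994915)
    = 96.000000 + 15.117375 + 14.003074 + 47.984745 = 173.105194

173.1052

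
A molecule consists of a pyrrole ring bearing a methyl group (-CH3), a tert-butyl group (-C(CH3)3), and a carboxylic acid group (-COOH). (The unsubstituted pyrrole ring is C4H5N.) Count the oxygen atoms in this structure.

Atom tally by fragment:
  pyrrole ring core → C:4 H:5 N:1
  (− 3 ring H displaced by substituents)
  + CH3 → C:1 H:3
  + C(CH3)3 → C:4 H:9
  + COOH → C:1 H:1 O:2
Element totals:
  C: 10
  H: 15
  N: 1
  O: 2

2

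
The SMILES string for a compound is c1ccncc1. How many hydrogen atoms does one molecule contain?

Atom tally by fragment:
  pyridine ring core → C:5 H:5 N:1
Element totals:
  C: 5
  H: 5
  N: 1

5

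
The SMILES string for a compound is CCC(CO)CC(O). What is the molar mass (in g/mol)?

118.18 g/mol

Atom tally by fragment:
  CH3 → C:1 H:3
  CH2 → C:1 H:2
  CH(CH2OH) → C:2 H:4 O:1
  CH2 → C:1 H:2
  CH2OH → C:1 H:3 O:1
Element totals:
  C: 6
  H: 14
  O: 2
Molecular formula: C6H14O2.
  M = 6(12.011) + 14(1.008) + 2(15.999)
    = 72.066 + 14.112 + 31.998 = 118.176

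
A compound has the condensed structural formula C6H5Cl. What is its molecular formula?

Atom tally by fragment:
  benzene ring core → C:6 H:6
  (− 1 ring H displaced by substituents)
  + Cl → Cl:1
Element totals:
  C: 6
  H: 5
  Cl: 1

C6H5Cl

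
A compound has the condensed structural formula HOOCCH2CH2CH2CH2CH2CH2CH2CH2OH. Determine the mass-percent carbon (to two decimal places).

Atom tally by fragment:
  HOOCCH2 → C:2 H:3 O:2
  CH2 → C:1 H:2
  CH2 → C:1 H:2
  CH2 → C:1 H:2
  CH2 → C:1 H:2
  CH2 → C:1 H:2
  CH2 → C:1 H:2
  CH2OH → C:1 H:3 O:1
Element totals:
  C: 9
  H: 18
  O: 3
Molecular formula: C9H18O3.
Molar mass = 174.240 g/mol.
Mass from C: 9 × 12.011 = 108.099 g/mol.
%C = 108.099 / 174.240 × 100 = 62.04%.

62.04%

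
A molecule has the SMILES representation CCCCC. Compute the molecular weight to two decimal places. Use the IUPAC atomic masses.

72.15 g/mol

Atom tally by fragment:
  CH3 → C:1 H:3
  CH2 → C:1 H:2
  CH2 → C:1 H:2
  CH2 → C:1 H:2
  CH3 → C:1 H:3
Element totals:
  C: 5
  H: 12
Molecular formula: C5H12.
  M = 5(12.011) + 12(1.008)
    = 60.055 + 12.096 = 72.151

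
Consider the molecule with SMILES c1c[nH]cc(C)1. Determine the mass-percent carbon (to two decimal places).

Atom tally by fragment:
  pyrrole ring core → C:4 H:5 N:1
  (− 1 ring H displaced by substituents)
  + CH3 → C:1 H:3
Element totals:
  C: 5
  H: 7
  N: 1
Molecular formula: C5H7N.
Molar mass = 81.118 g/mol.
Mass from C: 5 × 12.011 = 60.055 g/mol.
%C = 60.055 / 81.118 × 100 = 74.03%.

74.03%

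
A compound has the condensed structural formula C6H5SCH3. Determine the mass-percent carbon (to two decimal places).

67.69%

Atom tally by fragment:
  benzene ring core → C:6 H:6
  (− 1 ring H displaced by substituents)
  + SCH3 → C:1 H:3 S:1
Element totals:
  C: 7
  H: 8
  S: 1
Molecular formula: C7H8S.
Molar mass = 124.201 g/mol.
Mass from C: 7 × 12.011 = 84.077 g/mol.
%C = 84.077 / 124.201 × 100 = 67.69%.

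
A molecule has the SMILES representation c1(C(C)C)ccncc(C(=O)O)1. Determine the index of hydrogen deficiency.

Atom tally by fragment:
  pyridine ring core → C:5 H:5 N:1
  (− 2 ring H displaced by substituents)
  + CH(CH3)2 → C:3 H:7
  + COOH → C:1 H:1 O:2
Element totals:
  C: 9
  H: 11
  N: 1
  O: 2
Molecular formula: C9H11NO2.
DoU = (2C + 2 + N − H − X) / 2 = (2·9 + 2 + 1 − 11 − 0) / 2 = 5.

5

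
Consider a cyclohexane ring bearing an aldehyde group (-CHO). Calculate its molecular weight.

112.17 g/mol

Atom tally by fragment:
  cyclohexane ring core → C:6 H:12
  (− 1 ring H displaced by substituents)
  + CHO → C:1 H:1 O:1
Element totals:
  C: 7
  H: 12
  O: 1
Molecular formula: C7H12O.
  M = 7(12.011) + 12(1.008) + 15.999
    = 84.077 + 12.096 + 15.999 = 112.172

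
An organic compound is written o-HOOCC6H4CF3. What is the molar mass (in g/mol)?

190.12 g/mol

Element totals:
  C: 8
  H: 5
  F: 3
  O: 2
Molecular formula: C8H5F3O2.
  M = 8(12.011) + 5(1.008) + 3(18.998) + 2(15.999)
    = 96.088 + 5.040 + 56.994 + 31.998 = 190.120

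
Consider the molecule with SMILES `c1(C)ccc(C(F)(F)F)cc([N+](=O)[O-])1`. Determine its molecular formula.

C8H6F3NO2

Atom tally by fragment:
  benzene ring core → C:6 H:6
  (− 3 ring H displaced by substituents)
  + CH3 → C:1 H:3
  + CF3 → C:1 F:3
  + NO2 → N:1 O:2
Element totals:
  C: 8
  H: 6
  F: 3
  N: 1
  O: 2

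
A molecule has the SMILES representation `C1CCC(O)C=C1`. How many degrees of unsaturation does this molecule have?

2

Atom tally by fragment:
  cyclohexene ring core → C:6 H:10
  (− 1 ring H displaced by substituents)
  + OH → O:1 H:1
Element totals:
  C: 6
  H: 10
  O: 1
Molecular formula: C6H10O.
DoU = (2C + 2 + N − H − X) / 2 = (2·6 + 2 + 0 − 10 − 0) / 2 = 2.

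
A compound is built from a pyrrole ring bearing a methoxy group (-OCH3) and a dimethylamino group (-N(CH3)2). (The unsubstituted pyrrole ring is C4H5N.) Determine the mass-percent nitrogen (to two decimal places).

19.98%

Atom tally by fragment:
  pyrrole ring core → C:4 H:5 N:1
  (− 2 ring H displaced by substituents)
  + OCH3 → C:1 H:3 O:1
  + N(CH3)2 → N:1 C:2 H:6
Element totals:
  C: 7
  H: 12
  N: 2
  O: 1
Molecular formula: C7H12N2O.
Molar mass = 140.186 g/mol.
Mass from N: 2 × 14.007 = 28.014 g/mol.
%N = 28.014 / 140.186 × 100 = 19.98%.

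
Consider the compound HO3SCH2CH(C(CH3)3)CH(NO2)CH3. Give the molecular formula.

C8H17NO5S

Element totals:
  C: 8
  H: 17
  N: 1
  O: 5
  S: 1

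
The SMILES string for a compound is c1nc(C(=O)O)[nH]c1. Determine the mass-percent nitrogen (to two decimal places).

24.99%

Atom tally by fragment:
  imidazole ring core → C:3 H:4 N:2
  (− 1 ring H displaced by substituents)
  + COOH → C:1 H:1 O:2
Element totals:
  C: 4
  H: 4
  N: 2
  O: 2
Molecular formula: C4H4N2O2.
Molar mass = 112.088 g/mol.
Mass from N: 2 × 14.007 = 28.014 g/mol.
%N = 28.014 / 112.088 × 100 = 24.99%.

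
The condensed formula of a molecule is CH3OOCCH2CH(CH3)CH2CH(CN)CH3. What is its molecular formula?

Element totals:
  C: 9
  H: 15
  N: 1
  O: 2

C9H15NO2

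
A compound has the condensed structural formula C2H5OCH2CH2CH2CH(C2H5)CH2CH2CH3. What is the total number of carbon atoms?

Atom tally by fragment:
  C2H5OCH2 → C:3 H:7 O:1
  CH2 → C:1 H:2
  CH2 → C:1 H:2
  CH(C2H5) → C:3 H:6
  CH2 → C:1 H:2
  CH2 → C:1 H:2
  CH3 → C:1 H:3
Element totals:
  C: 11
  H: 24
  O: 1

11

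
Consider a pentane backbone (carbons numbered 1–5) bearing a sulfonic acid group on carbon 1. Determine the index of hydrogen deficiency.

Atom tally by fragment:
  HO3SCH2 → C:1 H:3 S:1 O:3
  CH2 → C:1 H:2
  CH2 → C:1 H:2
  CH2 → C:1 H:2
  CH3 → C:1 H:3
Element totals:
  C: 5
  H: 12
  O: 3
  S: 1
Molecular formula: C5H12O3S.
DoU = (2C + 2 + N − H − X) / 2 = (2·5 + 2 + 0 − 12 − 0) / 2 = 0.

0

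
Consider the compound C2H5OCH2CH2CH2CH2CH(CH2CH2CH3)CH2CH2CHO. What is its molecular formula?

C13H26O2

Atom tally by fragment:
  C2H5OCH2 → C:3 H:7 O:1
  CH2 → C:1 H:2
  CH2 → C:1 H:2
  CH2 → C:1 H:2
  CH(CH2CH2CH3) → C:4 H:8
  CH2 → C:1 H:2
  CH2CHO → C:2 H:3 O:1
Element totals:
  C: 13
  H: 26
  O: 2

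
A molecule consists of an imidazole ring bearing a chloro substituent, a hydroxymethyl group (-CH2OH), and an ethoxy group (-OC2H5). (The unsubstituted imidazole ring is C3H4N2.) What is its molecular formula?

C6H9ClN2O2

Atom tally by fragment:
  imidazole ring core → C:3 H:4 N:2
  (− 3 ring H displaced by substituents)
  + Cl → Cl:1
  + CH2OH → C:1 H:3 O:1
  + OC2H5 → C:2 H:5 O:1
Element totals:
  C: 6
  H: 9
  Cl: 1
  N: 2
  O: 2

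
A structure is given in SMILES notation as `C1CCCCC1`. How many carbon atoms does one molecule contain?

6

Atom tally by fragment:
  cyclohexane ring core → C:6 H:12
Element totals:
  C: 6
  H: 12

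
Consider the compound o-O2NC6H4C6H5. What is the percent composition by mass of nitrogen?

Atom tally by fragment:
  benzene ring core → C:6 H:6
  (− 2 ring H displaced by substituents)
  + NO2 → N:1 O:2
  + C6H5 → C:6 H:5
Element totals:
  C: 12
  H: 9
  N: 1
  O: 2
Molecular formula: C12H9NO2.
Molar mass = 199.209 g/mol.
Mass from N: 1 × 14.007 = 14.007 g/mol.
%N = 14.007 / 199.209 × 100 = 7.03%.

7.03%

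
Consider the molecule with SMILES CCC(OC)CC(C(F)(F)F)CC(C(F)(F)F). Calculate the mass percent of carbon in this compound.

Atom tally by fragment:
  CH3 → C:1 H:3
  CH2 → C:1 H:2
  CH(OCH3) → C:2 H:4 O:1
  CH2 → C:1 H:2
  CH(CF3) → C:2 H:1 F:3
  CH2 → C:1 H:2
  CH2CF3 → C:2 H:2 F:3
Element totals:
  C: 10
  H: 16
  F: 6
  O: 1
Molecular formula: C10H16F6O.
Molar mass = 266.225 g/mol.
Mass from C: 10 × 12.011 = 120.110 g/mol.
%C = 120.110 / 266.225 × 100 = 45.12%.

45.12%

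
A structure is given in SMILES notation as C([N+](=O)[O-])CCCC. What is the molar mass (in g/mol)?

117.15 g/mol

Atom tally by fragment:
  O2NCH2 → C:1 H:2 N:1 O:2
  CH2 → C:1 H:2
  CH2 → C:1 H:2
  CH2 → C:1 H:2
  CH3 → C:1 H:3
Element totals:
  C: 5
  H: 11
  N: 1
  O: 2
Molecular formula: C5H11NO2.
  M = 5(12.011) + 11(1.008) + 14.007 + 2(15.999)
    = 60.055 + 11.088 + 14.007 + 31.998 = 117.148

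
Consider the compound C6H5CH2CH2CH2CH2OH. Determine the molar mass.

Atom tally by fragment:
  C6H5CH2 → C:7 H:7
  CH2 → C:1 H:2
  CH2 → C:1 H:2
  CH2OH → C:1 H:3 O:1
Element totals:
  C: 10
  H: 14
  O: 1
Molecular formula: C10H14O.
  M = 10(12.011) + 14(1.008) + 15.999
    = 120.110 + 14.112 + 15.999 = 150.221

150.22 g/mol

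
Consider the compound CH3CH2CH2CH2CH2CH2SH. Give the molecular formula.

C6H14S

Atom tally by fragment:
  CH3 → C:1 H:3
  CH2 → C:1 H:2
  CH2 → C:1 H:2
  CH2 → C:1 H:2
  CH2 → C:1 H:2
  CH2SH → C:1 H:3 S:1
Element totals:
  C: 6
  H: 14
  S: 1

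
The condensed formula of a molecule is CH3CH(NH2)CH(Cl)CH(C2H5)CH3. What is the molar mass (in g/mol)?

Element totals:
  C: 7
  H: 16
  Cl: 1
  N: 1
Molecular formula: C7H16ClN.
  M = 7(12.011) + 16(1.008) + 35.45 + 14.007
    = 84.077 + 16.128 + 35.450 + 14.007 = 149.662

149.66 g/mol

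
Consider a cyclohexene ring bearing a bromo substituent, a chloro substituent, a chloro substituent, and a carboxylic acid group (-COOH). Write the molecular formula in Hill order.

C7H7BrCl2O2

Atom tally by fragment:
  cyclohexene ring core → C:6 H:10
  (− 4 ring H displaced by substituents)
  + Br → Br:1
  + Cl → Cl:1
  + Cl → Cl:1
  + COOH → C:1 H:1 O:2
Element totals:
  C: 7
  H: 7
  Br: 1
  Cl: 2
  O: 2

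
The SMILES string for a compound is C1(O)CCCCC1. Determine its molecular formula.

Atom tally by fragment:
  cyclohexane ring core → C:6 H:12
  (− 1 ring H displaced by substituents)
  + OH → O:1 H:1
Element totals:
  C: 6
  H: 12
  O: 1

C6H12O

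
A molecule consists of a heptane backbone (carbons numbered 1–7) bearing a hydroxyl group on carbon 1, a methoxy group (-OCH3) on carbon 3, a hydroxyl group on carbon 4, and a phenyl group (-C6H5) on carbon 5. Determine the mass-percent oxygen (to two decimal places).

Atom tally by fragment:
  HOCH2 → C:1 H:3 O:1
  CH2 → C:1 H:2
  CH(OCH3) → C:2 H:4 O:1
  CH(OH) → C:1 H:2 O:1
  CH(C6H5) → C:7 H:6
  CH2 → C:1 H:2
  CH3 → C:1 H:3
Element totals:
  C: 14
  H: 22
  O: 3
Molecular formula: C14H22O3.
Molar mass = 238.327 g/mol.
Mass from O: 3 × 15.999 = 47.997 g/mol.
%O = 47.997 / 238.327 × 100 = 20.14%.

20.14%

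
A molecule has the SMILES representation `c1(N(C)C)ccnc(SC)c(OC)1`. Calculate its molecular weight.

Atom tally by fragment:
  pyridine ring core → C:5 H:5 N:1
  (− 3 ring H displaced by substituents)
  + N(CH3)2 → N:1 C:2 H:6
  + SCH3 → C:1 H:3 S:1
  + OCH3 → C:1 H:3 O:1
Element totals:
  C: 9
  H: 14
  N: 2
  O: 1
  S: 1
Molecular formula: C9H14N2OS.
  M = 9(12.011) + 14(1.008) + 2(14.007) + 15.999 + 32.06
    = 108.099 + 14.112 + 28.014 + 15.999 + 32.060 = 198.284

198.28 g/mol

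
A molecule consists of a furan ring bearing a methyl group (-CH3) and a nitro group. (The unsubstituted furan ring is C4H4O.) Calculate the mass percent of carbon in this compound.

47.25%

Atom tally by fragment:
  furan ring core → C:4 H:4 O:1
  (− 2 ring H displaced by substituents)
  + CH3 → C:1 H:3
  + NO2 → N:1 O:2
Element totals:
  C: 5
  H: 5
  N: 1
  O: 3
Molecular formula: C5H5NO3.
Molar mass = 127.099 g/mol.
Mass from C: 5 × 12.011 = 60.055 g/mol.
%C = 60.055 / 127.099 × 100 = 47.25%.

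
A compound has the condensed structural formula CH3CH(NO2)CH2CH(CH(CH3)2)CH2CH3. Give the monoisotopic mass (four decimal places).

Element totals:
  C: 9
  H: 19
  N: 1
  O: 2
Molecular formula: C9H19NO2.
  M = 9(12.0) + 19(1.007825) + 14.003074 + 2(15.994915)
    = 108.000000 + 19.148675 + 14.003074 + 31.989830 = 173.141579

173.1416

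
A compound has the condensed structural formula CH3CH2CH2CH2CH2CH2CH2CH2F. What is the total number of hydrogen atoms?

Element totals:
  C: 8
  H: 17
  F: 1

17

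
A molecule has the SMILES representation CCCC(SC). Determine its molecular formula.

C5H12S

Atom tally by fragment:
  CH3 → C:1 H:3
  CH2 → C:1 H:2
  CH2 → C:1 H:2
  CH2SCH3 → C:2 H:5 S:1
Element totals:
  C: 5
  H: 12
  S: 1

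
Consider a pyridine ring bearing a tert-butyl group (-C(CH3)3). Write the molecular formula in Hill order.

C9H13N

Atom tally by fragment:
  pyridine ring core → C:5 H:5 N:1
  (− 1 ring H displaced by substituents)
  + C(CH3)3 → C:4 H:9
Element totals:
  C: 9
  H: 13
  N: 1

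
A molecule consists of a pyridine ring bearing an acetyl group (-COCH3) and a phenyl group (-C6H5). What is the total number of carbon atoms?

Atom tally by fragment:
  pyridine ring core → C:5 H:5 N:1
  (− 2 ring H displaced by substituents)
  + COCH3 → C:2 H:3 O:1
  + C6H5 → C:6 H:5
Element totals:
  C: 13
  H: 11
  N: 1
  O: 1

13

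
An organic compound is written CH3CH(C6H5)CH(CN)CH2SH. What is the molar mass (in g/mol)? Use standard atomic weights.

191.29 g/mol

Element totals:
  C: 11
  H: 13
  N: 1
  S: 1
Molecular formula: C11H13NS.
  M = 11(12.011) + 13(1.008) + 14.007 + 32.06
    = 132.121 + 13.104 + 14.007 + 32.060 = 191.292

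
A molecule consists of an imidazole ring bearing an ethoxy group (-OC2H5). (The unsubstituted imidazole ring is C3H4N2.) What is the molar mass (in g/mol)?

112.13 g/mol

Atom tally by fragment:
  imidazole ring core → C:3 H:4 N:2
  (− 1 ring H displaced by substituents)
  + OC2H5 → C:2 H:5 O:1
Element totals:
  C: 5
  H: 8
  N: 2
  O: 1
Molecular formula: C5H8N2O.
  M = 5(12.011) + 8(1.008) + 2(14.007) + 15.999
    = 60.055 + 8.064 + 28.014 + 15.999 = 112.132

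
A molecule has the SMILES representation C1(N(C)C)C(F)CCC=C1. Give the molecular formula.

C8H14FN

Atom tally by fragment:
  cyclohexene ring core → C:6 H:10
  (− 2 ring H displaced by substituents)
  + N(CH3)2 → N:1 C:2 H:6
  + F → F:1
Element totals:
  C: 8
  H: 14
  F: 1
  N: 1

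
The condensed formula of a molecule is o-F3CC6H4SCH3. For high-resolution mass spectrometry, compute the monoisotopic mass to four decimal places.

192.0221

Atom tally by fragment:
  benzene ring core → C:6 H:6
  (− 2 ring H displaced by substituents)
  + CF3 → C:1 F:3
  + SCH3 → C:1 H:3 S:1
Element totals:
  C: 8
  H: 7
  F: 3
  S: 1
Molecular formula: C8H7F3S.
  M = 8(12.0) + 7(1.007825) + 3(18.998403) + 31.972071
    = 96.000000 + 7.054775 + 56.995209 + 31.972071 = 192.022055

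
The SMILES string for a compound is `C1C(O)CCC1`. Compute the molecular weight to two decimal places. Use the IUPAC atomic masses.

Atom tally by fragment:
  cyclopentane ring core → C:5 H:10
  (− 1 ring H displaced by substituents)
  + OH → O:1 H:1
Element totals:
  C: 5
  H: 10
  O: 1
Molecular formula: C5H10O.
  M = 5(12.011) + 10(1.008) + 15.999
    = 60.055 + 10.080 + 15.999 = 86.134

86.13 g/mol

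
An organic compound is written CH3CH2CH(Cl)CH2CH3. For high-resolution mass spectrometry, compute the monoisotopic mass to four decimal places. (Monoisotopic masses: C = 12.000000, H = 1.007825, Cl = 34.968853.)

106.0549

Element totals:
  C: 5
  H: 11
  Cl: 1
Molecular formula: C5H11Cl.
  M = 5(12.0) + 11(1.007825) + 34.968853
    = 60.000000 + 11.086075 + 34.968853 = 106.054928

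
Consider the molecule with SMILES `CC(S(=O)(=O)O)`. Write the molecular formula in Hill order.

Atom tally by fragment:
  CH3 → C:1 H:3
  CH2SO3H → C:1 H:3 S:1 O:3
Element totals:
  C: 2
  H: 6
  O: 3
  S: 1

C2H6O3S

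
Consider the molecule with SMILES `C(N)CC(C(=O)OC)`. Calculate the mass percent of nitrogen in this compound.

Atom tally by fragment:
  H2NCH2 → C:1 H:4 N:1
  CH2 → C:1 H:2
  CH2COOCH3 → C:3 H:5 O:2
Element totals:
  C: 5
  H: 11
  N: 1
  O: 2
Molecular formula: C5H11NO2.
Molar mass = 117.148 g/mol.
Mass from N: 1 × 14.007 = 14.007 g/mol.
%N = 14.007 / 117.148 × 100 = 11.96%.

11.96%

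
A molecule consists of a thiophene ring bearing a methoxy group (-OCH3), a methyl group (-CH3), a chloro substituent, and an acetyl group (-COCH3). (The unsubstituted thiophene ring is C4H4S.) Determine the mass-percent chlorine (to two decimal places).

17.32%

Atom tally by fragment:
  thiophene ring core → C:4 H:4 S:1
  (− 4 ring H displaced by substituents)
  + OCH3 → C:1 H:3 O:1
  + CH3 → C:1 H:3
  + Cl → Cl:1
  + COCH3 → C:2 H:3 O:1
Element totals:
  C: 8
  H: 9
  Cl: 1
  O: 2
  S: 1
Molecular formula: C8H9ClO2S.
Molar mass = 204.668 g/mol.
Mass from Cl: 1 × 35.45 = 35.450 g/mol.
%Cl = 35.450 / 204.668 × 100 = 17.32%.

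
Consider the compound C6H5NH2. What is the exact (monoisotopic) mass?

Element totals:
  C: 6
  H: 7
  N: 1
Molecular formula: C6H7N.
  M = 6(12.0) + 7(1.007825) + 14.003074
    = 72.000000 + 7.054775 + 14.003074 = 93.057849

93.0578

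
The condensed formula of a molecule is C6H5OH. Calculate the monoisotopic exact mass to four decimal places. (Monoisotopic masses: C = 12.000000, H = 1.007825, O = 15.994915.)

94.0419

Atom tally by fragment:
  benzene ring core → C:6 H:6
  (− 1 ring H displaced by substituents)
  + OH → O:1 H:1
Element totals:
  C: 6
  H: 6
  O: 1
Molecular formula: C6H6O.
  M = 6(12.0) + 6(1.007825) + 15.994915
    = 72.000000 + 6.046950 + 15.994915 = 94.041865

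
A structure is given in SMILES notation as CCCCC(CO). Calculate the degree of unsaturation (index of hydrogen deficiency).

0

Atom tally by fragment:
  CH3 → C:1 H:3
  CH2 → C:1 H:2
  CH2 → C:1 H:2
  CH2 → C:1 H:2
  CH2CH2OH → C:2 H:5 O:1
Element totals:
  C: 6
  H: 14
  O: 1
Molecular formula: C6H14O.
DoU = (2C + 2 + N − H − X) / 2 = (2·6 + 2 + 0 − 14 − 0) / 2 = 0.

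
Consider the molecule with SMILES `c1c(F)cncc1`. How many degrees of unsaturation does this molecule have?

Atom tally by fragment:
  pyridine ring core → C:5 H:5 N:1
  (− 1 ring H displaced by substituents)
  + F → F:1
Element totals:
  C: 5
  H: 4
  F: 1
  N: 1
Molecular formula: C5H4FN.
DoU = (2C + 2 + N − H − X) / 2 = (2·5 + 2 + 1 − 4 − 1) / 2 = 4.

4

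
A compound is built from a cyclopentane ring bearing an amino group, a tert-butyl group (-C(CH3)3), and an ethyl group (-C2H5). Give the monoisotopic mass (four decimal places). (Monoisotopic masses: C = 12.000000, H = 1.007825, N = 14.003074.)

169.1830

Atom tally by fragment:
  cyclopentane ring core → C:5 H:10
  (− 3 ring H displaced by substituents)
  + NH2 → N:1 H:2
  + C(CH3)3 → C:4 H:9
  + C2H5 → C:2 H:5
Element totals:
  C: 11
  H: 23
  N: 1
Molecular formula: C11H23N.
  M = 11(12.0) + 23(1.007825) + 14.003074
    = 132.000000 + 23.179975 + 14.003074 = 169.183049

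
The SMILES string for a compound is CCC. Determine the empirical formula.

Atom tally by fragment:
  CH3 → C:1 H:3
  CH2 → C:1 H:2
  CH3 → C:1 H:3
Element totals:
  C: 3
  H: 8
Molecular formula: C3H8.
gcd of subscripts (3, 8) = 1, so the empirical formula equals the molecular formula.

C3H8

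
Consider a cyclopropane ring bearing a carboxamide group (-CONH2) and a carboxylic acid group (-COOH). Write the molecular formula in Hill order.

Atom tally by fragment:
  cyclopropane ring core → C:3 H:6
  (− 2 ring H displaced by substituents)
  + CONH2 → C:1 H:2 O:1 N:1
  + COOH → C:1 H:1 O:2
Element totals:
  C: 5
  H: 7
  N: 1
  O: 3

C5H7NO3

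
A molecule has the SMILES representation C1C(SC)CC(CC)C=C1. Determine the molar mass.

Atom tally by fragment:
  cyclohexene ring core → C:6 H:10
  (− 2 ring H displaced by substituents)
  + SCH3 → C:1 H:3 S:1
  + C2H5 → C:2 H:5
Element totals:
  C: 9
  H: 16
  S: 1
Molecular formula: C9H16S.
  M = 9(12.011) + 16(1.008) + 32.06
    = 108.099 + 16.128 + 32.060 = 156.287

156.29 g/mol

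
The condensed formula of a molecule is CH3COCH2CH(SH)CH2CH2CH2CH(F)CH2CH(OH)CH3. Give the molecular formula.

C11H21FO2S

Atom tally by fragment:
  CH3COCH2 → C:3 H:5 O:1
  CH(SH) → C:1 H:2 S:1
  CH2 → C:1 H:2
  CH2 → C:1 H:2
  CH2 → C:1 H:2
  CH(F) → C:1 H:1 F:1
  CH2 → C:1 H:2
  CH(OH) → C:1 H:2 O:1
  CH3 → C:1 H:3
Element totals:
  C: 11
  H: 21
  F: 1
  O: 2
  S: 1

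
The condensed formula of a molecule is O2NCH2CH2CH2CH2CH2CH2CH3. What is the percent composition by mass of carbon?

57.90%

Atom tally by fragment:
  O2NCH2 → C:1 H:2 N:1 O:2
  CH2 → C:1 H:2
  CH2 → C:1 H:2
  CH2 → C:1 H:2
  CH2 → C:1 H:2
  CH2 → C:1 H:2
  CH3 → C:1 H:3
Element totals:
  C: 7
  H: 15
  N: 1
  O: 2
Molecular formula: C7H15NO2.
Molar mass = 145.202 g/mol.
Mass from C: 7 × 12.011 = 84.077 g/mol.
%C = 84.077 / 145.202 × 100 = 57.90%.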